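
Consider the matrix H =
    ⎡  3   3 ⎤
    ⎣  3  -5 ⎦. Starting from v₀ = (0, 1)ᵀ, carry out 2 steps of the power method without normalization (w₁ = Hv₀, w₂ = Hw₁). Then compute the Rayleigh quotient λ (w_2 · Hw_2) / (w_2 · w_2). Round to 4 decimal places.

-5.7852

w1 = Hv₀ = (3, -5)
w2 = Hw1 = (-6, 34)
Hw2 = (84, -188)
w2·Hw2 = (-6)·84 + 34·(-188) = -6896; w2·w2 = (-6)·(-6) + 34·34 = 1192
λ ≈ -6896/1192 = -5.7852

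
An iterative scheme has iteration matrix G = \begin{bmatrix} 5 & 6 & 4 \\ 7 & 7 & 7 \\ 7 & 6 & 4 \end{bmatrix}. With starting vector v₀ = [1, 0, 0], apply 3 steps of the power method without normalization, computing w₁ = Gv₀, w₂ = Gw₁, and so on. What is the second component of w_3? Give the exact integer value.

w1 = Gv₀ = (5, 7, 7)
w2 = Gw1 = (95, 133, 105)
w3 = Gw2 = (1693, 2331, 1883)
The requested component of w3 is 2331.

2331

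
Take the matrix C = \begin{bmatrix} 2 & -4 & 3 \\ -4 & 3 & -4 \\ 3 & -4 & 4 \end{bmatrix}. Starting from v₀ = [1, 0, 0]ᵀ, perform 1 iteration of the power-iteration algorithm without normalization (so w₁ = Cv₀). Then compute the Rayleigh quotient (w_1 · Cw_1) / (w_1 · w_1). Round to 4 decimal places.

9.9310

w1 = Cv₀ = (2·1 + (-4)·0 + 3·0; (-4)·1 + 3·0 + (-4)·0; 3·1 + (-4)·0 + 4·0) = (2, -4, 3)
Cw1 = (29, -32, 34)
w1·Cw1 = 2·29 + (-4)·(-32) + 3·34 = 288; w1·w1 = 2·2 + (-4)·(-4) + 3·3 = 29
λ ≈ 288/29 = 9.9310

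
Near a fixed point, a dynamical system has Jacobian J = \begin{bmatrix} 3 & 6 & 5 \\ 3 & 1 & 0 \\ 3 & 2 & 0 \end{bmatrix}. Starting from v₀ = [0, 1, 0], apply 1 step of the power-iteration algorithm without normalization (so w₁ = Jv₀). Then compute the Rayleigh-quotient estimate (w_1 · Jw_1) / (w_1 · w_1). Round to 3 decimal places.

λ ≈ 6.415

w1 = Jv₀ = (3·0 + 6·1 + 5·0; 3·0 + 1·1 + 0·0; 3·0 + 2·1 + 0·0) = (6, 1, 2)
Jw1 = (34, 19, 20)
w1·Jw1 = 6·34 + 1·19 + 2·20 = 263; w1·w1 = 6·6 + 1·1 + 2·2 = 41
λ ≈ 263/41 = 6.415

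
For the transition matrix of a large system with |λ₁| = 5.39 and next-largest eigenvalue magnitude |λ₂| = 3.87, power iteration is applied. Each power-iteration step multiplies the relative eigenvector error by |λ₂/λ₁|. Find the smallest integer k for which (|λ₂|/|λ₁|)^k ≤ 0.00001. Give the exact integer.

|λ₂/λ₁| = 3.87/5.39 = 0.71800
Need k ≥ ln(0.00001) / ln(0.71800) = -11.5129 / -0.3313 ≈ 34.752
Smallest integer k satisfying the bound: 35

35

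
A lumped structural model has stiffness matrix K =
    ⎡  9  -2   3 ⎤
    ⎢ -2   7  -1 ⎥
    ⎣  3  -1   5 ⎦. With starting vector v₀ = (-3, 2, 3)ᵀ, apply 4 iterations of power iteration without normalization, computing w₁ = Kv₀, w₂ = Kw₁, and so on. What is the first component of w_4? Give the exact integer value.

w1 = Kv₀ = (-22, 17, 4)
w2 = Kw1 = (-220, 159, -63)
w3 = Kw2 = (-2487, 1616, -1134)
w4 = Kw3 = (-29017, 17420, -14747)
The requested component of w4 is -29017.

-29017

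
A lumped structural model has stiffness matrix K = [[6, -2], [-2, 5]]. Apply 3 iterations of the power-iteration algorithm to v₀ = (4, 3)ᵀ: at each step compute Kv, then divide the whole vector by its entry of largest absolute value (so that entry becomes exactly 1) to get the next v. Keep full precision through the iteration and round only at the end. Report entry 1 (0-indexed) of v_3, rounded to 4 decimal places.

Kv0 = (18.00000, 7.00000); divide by 18.00000 → v1 = (1.00000, 0.38889)
Kv1 = (5.22222, -0.05556); divide by 5.22222 → v2 = (1.00000, -0.01064)
Kv2 = (6.02128, -2.05319); divide by 6.02128 → v3 = (1.00000, -0.34099)
Requested entry of v3: -193/566 = -0.3410

-0.3410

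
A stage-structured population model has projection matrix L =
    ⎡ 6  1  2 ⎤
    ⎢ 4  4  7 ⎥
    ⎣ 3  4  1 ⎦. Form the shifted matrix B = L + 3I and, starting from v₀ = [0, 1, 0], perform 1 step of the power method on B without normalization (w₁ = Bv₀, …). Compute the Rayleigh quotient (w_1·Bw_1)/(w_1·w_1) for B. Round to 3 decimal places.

μ ≈ 11.803

B = L + 3I has rows (9, 1, 2); (4, 7, 7); (3, 4, 4)
w1 = Bv₀ = (9·0 + 1·1 + 2·0; 4·0 + 7·1 + 7·0; 3·0 + 4·1 + 4·0) = (1, 7, 4)
Bw1 = (24, 81, 47)
w1·Bw1 = 779; w1·w1 = 66; μ ≈ 779/66 = 11.803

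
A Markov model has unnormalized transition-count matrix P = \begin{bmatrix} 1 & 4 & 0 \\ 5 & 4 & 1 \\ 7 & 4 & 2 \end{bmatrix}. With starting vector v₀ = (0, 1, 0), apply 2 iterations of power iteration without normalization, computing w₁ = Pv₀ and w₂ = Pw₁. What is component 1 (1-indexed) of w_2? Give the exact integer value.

w1 = Pv₀ = (4, 4, 4)
w2 = Pw1 = (20, 40, 52)
The requested component of w2 is 20.

20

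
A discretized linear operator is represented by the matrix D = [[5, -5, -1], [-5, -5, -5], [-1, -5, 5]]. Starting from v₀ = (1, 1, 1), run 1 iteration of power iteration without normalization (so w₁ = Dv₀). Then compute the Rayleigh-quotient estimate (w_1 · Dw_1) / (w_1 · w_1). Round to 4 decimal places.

w1 = Dv₀ = (-1, -15, -1)
Dw1 = (71, 85, 71)
w1·Dw1 = (-1)·71 + (-15)·85 + (-1)·71 = -1417; w1·w1 = (-1)·(-1) + (-15)·(-15) + (-1)·(-1) = 227
λ ≈ -1417/227 = -6.2423

λ ≈ -6.2423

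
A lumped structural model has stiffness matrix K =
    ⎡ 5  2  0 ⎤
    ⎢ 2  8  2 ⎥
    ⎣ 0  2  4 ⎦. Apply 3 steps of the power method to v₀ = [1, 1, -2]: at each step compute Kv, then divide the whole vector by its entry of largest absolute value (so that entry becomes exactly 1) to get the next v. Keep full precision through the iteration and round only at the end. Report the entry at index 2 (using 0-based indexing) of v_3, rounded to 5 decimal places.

0.11064

Kv0 = (7.000000, 6.000000, -6.000000); divide by 7.000000 → v1 = (1.000000, 0.857143, -0.857143)
Kv1 = (6.714286, 7.142857, -1.714286); divide by 7.142857 → v2 = (0.940000, 1.000000, -0.240000)
Kv2 = (6.700000, 9.400000, 1.040000); divide by 9.400000 → v3 = (0.712766, 1.000000, 0.110638)
Requested entry of v3: 52/470 = 0.11064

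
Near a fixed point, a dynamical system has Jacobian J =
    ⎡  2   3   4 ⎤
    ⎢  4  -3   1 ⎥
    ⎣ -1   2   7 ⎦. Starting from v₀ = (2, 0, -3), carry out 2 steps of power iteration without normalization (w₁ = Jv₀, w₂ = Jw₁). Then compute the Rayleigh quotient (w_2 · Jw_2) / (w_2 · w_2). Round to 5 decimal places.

w1 = Jv₀ = (2·2 + 3·0 + 4·(-3); 4·2 + (-3)·0 + 1·(-3); (-1)·2 + 2·0 + 7·(-3)) = (-8, 5, -23)
w2 = Jw1 = (2·(-8) + 3·5 + 4·(-23); 4·(-8) + (-3)·5 + 1·(-23); (-1)·(-8) + 2·5 + 7·(-23)) = (-93, -70, -143)
Jw2 = (-968, -305, -1048)
w2·Jw2 = (-93)·(-968) + (-70)·(-305) + (-143)·(-1048) = 261238; w2·w2 = (-93)·(-93) + (-70)·(-70) + (-143)·(-143) = 33998
λ ≈ 261238/33998 = 7.68392

λ ≈ 7.68392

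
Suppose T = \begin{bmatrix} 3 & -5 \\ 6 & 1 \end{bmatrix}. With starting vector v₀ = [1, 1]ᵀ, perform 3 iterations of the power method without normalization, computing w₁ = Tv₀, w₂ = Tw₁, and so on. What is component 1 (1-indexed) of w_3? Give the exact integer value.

-98

w1 = Tv₀ = (3·1 + (-5)·1; 6·1 + 1·1) = (-2, 7)
w2 = Tw1 = (3·(-2) + (-5)·7; 6·(-2) + 1·7) = (-41, -5)
w3 = Tw2 = (-98, -251)
The requested component of w3 is -98.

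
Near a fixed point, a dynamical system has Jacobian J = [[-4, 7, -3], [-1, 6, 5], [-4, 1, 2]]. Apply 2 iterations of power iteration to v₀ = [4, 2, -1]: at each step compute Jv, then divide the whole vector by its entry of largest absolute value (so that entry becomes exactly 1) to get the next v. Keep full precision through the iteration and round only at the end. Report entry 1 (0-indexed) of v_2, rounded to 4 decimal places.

-0.9692

Jv0 = (1.00000, 3.00000, -16.00000); divide by -16.00000 → v1 = (-0.06250, -0.18750, 1.00000)
Jv1 = (-4.06250, 3.93750, 2.06250); divide by -4.06250 → v2 = (1.00000, -0.96923, -0.50769)
Requested entry of v2: -63/65 = -0.9692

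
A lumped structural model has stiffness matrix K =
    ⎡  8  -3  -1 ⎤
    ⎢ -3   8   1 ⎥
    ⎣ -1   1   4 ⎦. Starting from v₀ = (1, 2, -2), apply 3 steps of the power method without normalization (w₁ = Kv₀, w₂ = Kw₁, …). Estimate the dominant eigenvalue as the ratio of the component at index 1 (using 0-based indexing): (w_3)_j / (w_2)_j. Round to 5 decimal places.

w1 = Kv₀ = (4, 11, -7)
w2 = Kw1 = (6, 69, -21)
w3 = Kw2 = (-138, 513, -21)
Ratio at component: 513 / 69 = 7.43478

λ ≈ 7.43478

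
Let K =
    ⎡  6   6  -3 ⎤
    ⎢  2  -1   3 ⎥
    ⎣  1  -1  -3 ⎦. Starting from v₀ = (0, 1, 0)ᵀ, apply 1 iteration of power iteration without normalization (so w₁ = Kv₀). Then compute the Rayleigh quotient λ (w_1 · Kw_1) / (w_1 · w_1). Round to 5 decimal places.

w1 = Kv₀ = (6·0 + 6·1 + (-3)·0; 2·0 + (-1)·1 + 3·0; 1·0 + (-1)·1 + (-3)·0) = (6, -1, -1)
Kw1 = (33, 10, 10)
w1·Kw1 = 6·33 + (-1)·10 + (-1)·10 = 178; w1·w1 = 6·6 + (-1)·(-1) + (-1)·(-1) = 38
λ ≈ 178/38 = 4.68421

λ ≈ 4.68421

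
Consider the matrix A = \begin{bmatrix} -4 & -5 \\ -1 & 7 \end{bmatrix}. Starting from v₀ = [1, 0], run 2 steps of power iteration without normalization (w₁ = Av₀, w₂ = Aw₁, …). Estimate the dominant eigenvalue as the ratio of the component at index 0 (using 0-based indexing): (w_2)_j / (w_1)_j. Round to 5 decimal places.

-5.25000

w1 = Av₀ = ((-4)·1 + (-5)·0; (-1)·1 + 7·0) = (-4, -1)
w2 = Aw1 = ((-4)·(-4) + (-5)·(-1); (-1)·(-4) + 7·(-1)) = (21, -3)
Ratio at component: 21 / -4 = -5.25000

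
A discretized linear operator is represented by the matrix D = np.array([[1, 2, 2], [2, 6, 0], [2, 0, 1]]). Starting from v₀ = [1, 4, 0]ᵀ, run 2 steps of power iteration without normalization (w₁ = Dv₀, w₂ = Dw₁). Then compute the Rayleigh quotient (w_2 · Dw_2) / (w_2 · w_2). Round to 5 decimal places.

λ ≈ 6.78264

w1 = Dv₀ = (1·1 + 2·4 + 2·0; 2·1 + 6·4 + 0·0; 2·1 + 0·4 + 1·0) = (9, 26, 2)
w2 = Dw1 = (1·9 + 2·26 + 2·2; 2·9 + 6·26 + 0·2; 2·9 + 0·26 + 1·2) = (65, 174, 20)
Dw2 = (453, 1174, 150)
w2·Dw2 = 65·453 + 174·1174 + 20·150 = 236721; w2·w2 = 65·65 + 174·174 + 20·20 = 34901
λ ≈ 236721/34901 = 6.78264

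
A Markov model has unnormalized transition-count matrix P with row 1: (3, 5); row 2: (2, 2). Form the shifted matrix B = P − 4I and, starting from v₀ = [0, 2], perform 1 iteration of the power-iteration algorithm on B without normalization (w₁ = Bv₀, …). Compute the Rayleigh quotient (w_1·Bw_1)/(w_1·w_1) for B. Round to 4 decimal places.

B = P − 4I has rows (-1, 5); (2, -2)
w1 = Bv₀ = ((-1)·0 + 5·2; 2·0 + (-2)·2) = (10, -4)
Bw1 = (-30, 28)
w1·Bw1 = -412; w1·w1 = 116; μ ≈ -412/116 = -3.5517

μ ≈ -3.5517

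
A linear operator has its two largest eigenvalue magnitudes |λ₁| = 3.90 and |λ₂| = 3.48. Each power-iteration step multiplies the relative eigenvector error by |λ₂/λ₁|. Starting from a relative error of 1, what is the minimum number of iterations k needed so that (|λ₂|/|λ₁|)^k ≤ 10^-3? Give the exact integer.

|λ₂/λ₁| = 3.48/3.90 = 0.89231
Need k ≥ ln(10^-3) / ln(0.89231) = -6.9078 / -0.1139 ≈ 60.624
Smallest integer k satisfying the bound: 61

61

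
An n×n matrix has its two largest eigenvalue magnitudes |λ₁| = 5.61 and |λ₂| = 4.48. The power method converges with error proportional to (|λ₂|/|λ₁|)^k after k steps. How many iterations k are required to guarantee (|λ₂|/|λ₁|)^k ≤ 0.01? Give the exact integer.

|λ₂/λ₁| = 4.48/5.61 = 0.79857
Need k ≥ ln(0.01) / ln(0.79857) = -4.6052 / -0.2249 ≈ 20.474
Smallest integer k satisfying the bound: 21

21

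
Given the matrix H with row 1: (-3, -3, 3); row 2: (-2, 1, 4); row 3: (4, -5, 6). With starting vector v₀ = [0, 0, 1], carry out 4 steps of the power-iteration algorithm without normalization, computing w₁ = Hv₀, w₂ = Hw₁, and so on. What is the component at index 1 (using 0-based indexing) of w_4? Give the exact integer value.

270

w1 = Hv₀ = ((-3)·0 + (-3)·0 + 3·1; (-2)·0 + 1·0 + 4·1; 4·0 + (-5)·0 + 6·1) = (3, 4, 6)
w2 = Hw1 = ((-3)·3 + (-3)·4 + 3·6; (-2)·3 + 1·4 + 4·6; 4·3 + (-5)·4 + 6·6) = (-3, 22, 28)
w3 = Hw2 = (27, 140, 46)
w4 = Hw3 = (-363, 270, -316)
The requested component of w4 is 270.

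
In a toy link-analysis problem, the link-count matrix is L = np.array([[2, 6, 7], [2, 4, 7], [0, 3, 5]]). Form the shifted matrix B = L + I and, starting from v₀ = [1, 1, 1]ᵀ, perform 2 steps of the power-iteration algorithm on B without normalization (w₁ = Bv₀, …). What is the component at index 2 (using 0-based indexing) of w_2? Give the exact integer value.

96

B = L + I has rows (3, 6, 7); (2, 5, 7); (0, 3, 6)
w1 = Bv₀ = (3·1 + 6·1 + 7·1; 2·1 + 5·1 + 7·1; 0·1 + 3·1 + 6·1) = (16, 14, 9)
w2 = Bw1 = (3·16 + 6·14 + 7·9; 2·16 + 5·14 + 7·9; 0·16 + 3·14 + 6·9) = (195, 165, 96)
Requested component of w2: 96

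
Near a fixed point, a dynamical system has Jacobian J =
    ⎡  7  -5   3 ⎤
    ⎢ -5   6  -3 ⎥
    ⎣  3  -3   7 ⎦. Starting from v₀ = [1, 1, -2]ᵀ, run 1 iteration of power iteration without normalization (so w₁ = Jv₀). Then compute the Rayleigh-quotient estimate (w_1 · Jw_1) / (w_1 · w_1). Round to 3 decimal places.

11.425

w1 = Jv₀ = (7·1 + (-5)·1 + 3·(-2); (-5)·1 + 6·1 + (-3)·(-2); 3·1 + (-3)·1 + 7·(-2)) = (-4, 7, -14)
Jw1 = (-105, 104, -131)
w1·Jw1 = (-4)·(-105) + 7·104 + (-14)·(-131) = 2982; w1·w1 = (-4)·(-4) + 7·7 + (-14)·(-14) = 261
λ ≈ 2982/261 = 11.425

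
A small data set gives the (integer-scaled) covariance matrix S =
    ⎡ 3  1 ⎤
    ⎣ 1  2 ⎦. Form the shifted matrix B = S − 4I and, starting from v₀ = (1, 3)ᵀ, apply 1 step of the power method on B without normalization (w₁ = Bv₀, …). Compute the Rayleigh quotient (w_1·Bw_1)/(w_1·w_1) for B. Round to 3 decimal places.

-2.552

B = S − 4I has rows (-1, 1); (1, -2)
w1 = Bv₀ = (2, -5)
Bw1 = (-7, 12)
w1·Bw1 = -74; w1·w1 = 29; μ ≈ -74/29 = -2.552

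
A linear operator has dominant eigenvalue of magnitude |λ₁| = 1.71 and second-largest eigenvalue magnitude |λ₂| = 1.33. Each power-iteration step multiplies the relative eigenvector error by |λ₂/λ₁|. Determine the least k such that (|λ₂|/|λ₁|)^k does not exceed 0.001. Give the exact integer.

|λ₂/λ₁| = 1.33/1.71 = 0.77778
Need k ≥ ln(0.001) / ln(0.77778) = -6.9078 / -0.2513 ≈ 27.487
Smallest integer k satisfying the bound: 28

28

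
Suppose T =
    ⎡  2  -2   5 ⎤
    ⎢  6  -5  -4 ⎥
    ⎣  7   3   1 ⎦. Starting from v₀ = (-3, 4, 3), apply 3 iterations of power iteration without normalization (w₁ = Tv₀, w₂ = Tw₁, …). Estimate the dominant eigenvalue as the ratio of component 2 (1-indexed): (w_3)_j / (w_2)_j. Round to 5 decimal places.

w1 = Tv₀ = (2·(-3) + (-2)·4 + 5·3; 6·(-3) + (-5)·4 + (-4)·3; 7·(-3) + 3·4 + 1·3) = (1, -50, -6)
w2 = Tw1 = (2·1 + (-2)·(-50) + 5·(-6); 6·1 + (-5)·(-50) + (-4)·(-6); 7·1 + 3·(-50) + 1·(-6)) = (72, 280, -149)
w3 = Tw2 = (-1161, -372, 1195)
Ratio at component: -372 / 280 = -1.32857

λ ≈ -1.32857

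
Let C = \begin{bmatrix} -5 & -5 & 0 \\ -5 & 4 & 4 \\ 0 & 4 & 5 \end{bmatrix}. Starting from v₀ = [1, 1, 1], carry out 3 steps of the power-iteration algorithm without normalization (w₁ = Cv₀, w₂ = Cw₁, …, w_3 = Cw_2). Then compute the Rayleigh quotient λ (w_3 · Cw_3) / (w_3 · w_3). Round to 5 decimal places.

w1 = Cv₀ = (-10, 3, 9)
w2 = Cw1 = (35, 98, 57)
w3 = Cw2 = (-665, 445, 677)
Cw3 = (1100, 7813, 5165)
w3·Cw3 = (-665)·1100 + 445·7813 + 677·5165 = 6241990; w3·w3 = (-665)·(-665) + 445·445 + 677·677 = 1098579
λ ≈ 6241990/1098579 = 5.68188

λ ≈ 5.68188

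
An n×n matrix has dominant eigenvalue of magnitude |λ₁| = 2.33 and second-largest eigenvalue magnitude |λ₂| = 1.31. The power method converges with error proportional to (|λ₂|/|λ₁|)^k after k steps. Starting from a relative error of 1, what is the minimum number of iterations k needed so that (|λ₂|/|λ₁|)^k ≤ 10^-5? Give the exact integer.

20

|λ₂/λ₁| = 1.31/2.33 = 0.56223
Need k ≥ ln(10^-5) / ln(0.56223) = -11.5129 / -0.5758 ≈ 19.993
Smallest integer k satisfying the bound: 20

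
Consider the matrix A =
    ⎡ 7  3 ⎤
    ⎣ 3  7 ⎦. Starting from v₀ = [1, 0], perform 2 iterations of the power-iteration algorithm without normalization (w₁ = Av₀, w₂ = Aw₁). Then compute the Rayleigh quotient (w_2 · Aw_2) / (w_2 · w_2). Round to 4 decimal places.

w1 = Av₀ = (7·1 + 3·0; 3·1 + 7·0) = (7, 3)
w2 = Aw1 = (7·7 + 3·3; 3·7 + 7·3) = (58, 42)
Aw2 = (532, 468)
w2·Aw2 = 58·532 + 42·468 = 50512; w2·w2 = 58·58 + 42·42 = 5128
λ ≈ 50512/5128 = 9.8502

9.8502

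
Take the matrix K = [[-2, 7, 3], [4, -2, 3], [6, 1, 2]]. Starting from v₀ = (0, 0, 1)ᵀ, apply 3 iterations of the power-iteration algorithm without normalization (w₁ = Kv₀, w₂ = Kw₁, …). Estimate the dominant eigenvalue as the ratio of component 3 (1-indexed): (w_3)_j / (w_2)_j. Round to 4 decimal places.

w1 = Kv₀ = ((-2)·0 + 7·0 + 3·1; 4·0 + (-2)·0 + 3·1; 6·0 + 1·0 + 2·1) = (3, 3, 2)
w2 = Kw1 = ((-2)·3 + 7·3 + 3·2; 4·3 + (-2)·3 + 3·2; 6·3 + 1·3 + 2·2) = (21, 12, 25)
w3 = Kw2 = (117, 135, 188)
Ratio at component: 188 / 25 = 7.5200

λ ≈ 7.5200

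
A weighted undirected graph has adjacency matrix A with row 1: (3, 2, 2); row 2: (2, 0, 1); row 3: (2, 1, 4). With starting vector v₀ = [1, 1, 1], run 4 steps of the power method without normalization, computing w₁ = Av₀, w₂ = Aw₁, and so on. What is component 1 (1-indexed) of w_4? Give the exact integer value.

1585

w1 = Av₀ = (7, 3, 7)
w2 = Aw1 = (41, 21, 45)
w3 = Aw2 = (255, 127, 283)
w4 = Aw3 = (1585, 793, 1769)
The requested component of w4 is 1585.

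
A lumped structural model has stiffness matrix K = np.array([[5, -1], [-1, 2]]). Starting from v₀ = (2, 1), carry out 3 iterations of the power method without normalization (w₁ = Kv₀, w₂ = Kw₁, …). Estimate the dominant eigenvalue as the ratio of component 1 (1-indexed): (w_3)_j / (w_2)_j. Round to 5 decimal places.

5.20000

w1 = Kv₀ = (5·2 + (-1)·1; (-1)·2 + 2·1) = (9, 0)
w2 = Kw1 = (5·9 + (-1)·0; (-1)·9 + 2·0) = (45, -9)
w3 = Kw2 = (234, -63)
Ratio at component: 234 / 45 = 5.20000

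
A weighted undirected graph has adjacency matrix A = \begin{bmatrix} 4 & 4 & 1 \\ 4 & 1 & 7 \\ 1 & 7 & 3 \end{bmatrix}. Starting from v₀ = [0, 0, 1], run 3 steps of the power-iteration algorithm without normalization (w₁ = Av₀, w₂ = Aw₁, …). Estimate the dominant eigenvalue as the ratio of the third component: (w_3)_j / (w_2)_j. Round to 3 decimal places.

w1 = Av₀ = (4·0 + 4·0 + 1·1; 4·0 + 1·0 + 7·1; 1·0 + 7·0 + 3·1) = (1, 7, 3)
w2 = Aw1 = (4·1 + 4·7 + 1·3; 4·1 + 1·7 + 7·3; 1·1 + 7·7 + 3·3) = (35, 32, 59)
w3 = Aw2 = (327, 585, 436)
Ratio at component: 436 / 59 = 7.390

λ ≈ 7.390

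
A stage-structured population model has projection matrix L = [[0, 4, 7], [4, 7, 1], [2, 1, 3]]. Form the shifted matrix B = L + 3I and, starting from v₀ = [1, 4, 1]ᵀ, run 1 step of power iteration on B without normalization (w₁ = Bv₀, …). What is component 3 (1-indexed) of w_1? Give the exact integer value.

B = L + 3I has rows (3, 4, 7); (4, 10, 1); (2, 1, 6)
w1 = Bv₀ = (26, 45, 12)
Requested component of w1: 12

12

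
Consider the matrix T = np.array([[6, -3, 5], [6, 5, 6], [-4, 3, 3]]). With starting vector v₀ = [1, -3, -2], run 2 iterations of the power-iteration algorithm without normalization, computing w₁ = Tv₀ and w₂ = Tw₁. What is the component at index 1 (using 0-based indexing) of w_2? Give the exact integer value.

w1 = Tv₀ = (6·1 + (-3)·(-3) + 5·(-2); 6·1 + 5·(-3) + 6·(-2); (-4)·1 + 3·(-3) + 3·(-2)) = (5, -21, -19)
w2 = Tw1 = (6·5 + (-3)·(-21) + 5·(-19); 6·5 + 5·(-21) + 6·(-19); (-4)·5 + 3·(-21) + 3·(-19)) = (-2, -189, -140)
The requested component of w2 is -189.

-189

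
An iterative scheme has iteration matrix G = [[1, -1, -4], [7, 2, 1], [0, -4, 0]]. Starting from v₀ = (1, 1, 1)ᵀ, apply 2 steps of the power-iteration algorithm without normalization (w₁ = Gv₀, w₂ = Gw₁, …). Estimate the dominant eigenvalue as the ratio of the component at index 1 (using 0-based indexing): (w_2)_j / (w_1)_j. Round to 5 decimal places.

λ ≈ -1.20000

w1 = Gv₀ = (-4, 10, -4)
w2 = Gw1 = (2, -12, -40)
Ratio at component: -12 / 10 = -1.20000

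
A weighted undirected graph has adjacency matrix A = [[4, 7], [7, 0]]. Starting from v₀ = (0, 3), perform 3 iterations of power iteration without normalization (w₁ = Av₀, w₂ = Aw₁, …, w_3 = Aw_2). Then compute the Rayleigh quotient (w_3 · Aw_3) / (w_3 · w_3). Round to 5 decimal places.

w1 = Av₀ = (4·0 + 7·3; 7·0 + 0·3) = (21, 0)
w2 = Aw1 = (4·21 + 7·0; 7·21 + 0·0) = (84, 147)
w3 = Aw2 = (1365, 588)
Aw3 = (9576, 9555)
w3·Aw3 = 1365·9576 + 588·9555 = 18689580; w3·w3 = 1365·1365 + 588·588 = 2208969
λ ≈ 18689580/2208969 = 8.46077

λ ≈ 8.46077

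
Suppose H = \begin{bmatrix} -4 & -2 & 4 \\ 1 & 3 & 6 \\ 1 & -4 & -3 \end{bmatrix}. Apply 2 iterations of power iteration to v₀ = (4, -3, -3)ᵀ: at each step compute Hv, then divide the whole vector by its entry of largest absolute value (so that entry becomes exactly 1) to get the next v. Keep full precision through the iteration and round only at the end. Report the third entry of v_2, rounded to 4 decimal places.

Hv0 = (-22.00000, -23.00000, 25.00000); divide by 25.00000 → v1 = (-0.88000, -0.92000, 1.00000)
Hv1 = (9.36000, 2.36000, -0.20000); divide by 9.36000 → v2 = (1.00000, 0.25214, -0.02137)
Requested entry of v2: -5/234 = -0.0214

-0.0214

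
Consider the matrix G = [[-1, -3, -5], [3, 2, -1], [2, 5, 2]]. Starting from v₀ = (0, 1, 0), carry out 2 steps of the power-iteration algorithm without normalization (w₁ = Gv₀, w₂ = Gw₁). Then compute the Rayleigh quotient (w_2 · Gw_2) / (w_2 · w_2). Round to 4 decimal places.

w1 = Gv₀ = ((-1)·0 + (-3)·1 + (-5)·0; 3·0 + 2·1 + (-1)·0; 2·0 + 5·1 + 2·0) = (-3, 2, 5)
w2 = Gw1 = ((-1)·(-3) + (-3)·2 + (-5)·5; 3·(-3) + 2·2 + (-1)·5; 2·(-3) + 5·2 + 2·5) = (-28, -10, 14)
Gw2 = (-12, -118, -78)
w2·Gw2 = (-28)·(-12) + (-10)·(-118) + 14·(-78) = 424; w2·w2 = (-28)·(-28) + (-10)·(-10) + 14·14 = 1080
λ ≈ 424/1080 = 0.3926

λ ≈ 0.3926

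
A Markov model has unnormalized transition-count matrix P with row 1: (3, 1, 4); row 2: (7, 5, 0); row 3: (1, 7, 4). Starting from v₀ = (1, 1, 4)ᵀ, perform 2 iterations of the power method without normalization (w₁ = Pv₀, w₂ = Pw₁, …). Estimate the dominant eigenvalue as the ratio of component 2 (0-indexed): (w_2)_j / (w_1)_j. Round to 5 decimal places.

8.33333

w1 = Pv₀ = (3·1 + 1·1 + 4·4; 7·1 + 5·1 + 0·4; 1·1 + 7·1 + 4·4) = (20, 12, 24)
w2 = Pw1 = (3·20 + 1·12 + 4·24; 7·20 + 5·12 + 0·24; 1·20 + 7·12 + 4·24) = (168, 200, 200)
Ratio at component: 200 / 24 = 8.33333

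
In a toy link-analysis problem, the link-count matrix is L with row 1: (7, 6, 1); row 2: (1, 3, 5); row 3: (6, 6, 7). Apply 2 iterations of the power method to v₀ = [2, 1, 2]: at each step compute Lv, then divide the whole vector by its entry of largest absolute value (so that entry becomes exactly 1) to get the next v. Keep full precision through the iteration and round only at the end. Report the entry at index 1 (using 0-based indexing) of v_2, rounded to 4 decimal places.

Lv0 = (22.00000, 15.00000, 32.00000); divide by 32.00000 → v1 = (0.68750, 0.46875, 1.00000)
Lv1 = (8.62500, 7.09375, 13.93750); divide by 13.93750 → v2 = (0.61883, 0.50897, 1.00000)
Requested entry of v2: 227/446 = 0.5090

0.5090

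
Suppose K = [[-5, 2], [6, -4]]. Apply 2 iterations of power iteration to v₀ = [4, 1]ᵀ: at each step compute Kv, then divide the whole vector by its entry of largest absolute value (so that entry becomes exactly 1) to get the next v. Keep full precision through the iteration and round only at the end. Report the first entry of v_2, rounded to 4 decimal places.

-0.6915

Kv0 = (-18.00000, 20.00000); divide by 20.00000 → v1 = (-0.90000, 1.00000)
Kv1 = (6.50000, -9.40000); divide by -9.40000 → v2 = (-0.69149, 1.00000)
Requested entry of v2: 130/-188 = -0.6915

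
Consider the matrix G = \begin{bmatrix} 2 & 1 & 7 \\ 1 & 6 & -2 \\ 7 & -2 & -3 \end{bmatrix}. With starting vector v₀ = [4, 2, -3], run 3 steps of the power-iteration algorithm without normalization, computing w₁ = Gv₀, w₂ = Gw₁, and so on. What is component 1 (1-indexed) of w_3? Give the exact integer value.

-1023

w1 = Gv₀ = (-11, 22, 33)
w2 = Gw1 = (231, 55, -220)
w3 = Gw2 = (-1023, 1001, 2167)
The requested component of w3 is -1023.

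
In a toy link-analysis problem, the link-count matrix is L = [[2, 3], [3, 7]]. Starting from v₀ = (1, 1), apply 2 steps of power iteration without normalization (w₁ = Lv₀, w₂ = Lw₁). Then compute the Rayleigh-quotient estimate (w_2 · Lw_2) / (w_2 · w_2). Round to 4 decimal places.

λ ≈ 8.4051

w1 = Lv₀ = (2·1 + 3·1; 3·1 + 7·1) = (5, 10)
w2 = Lw1 = (2·5 + 3·10; 3·5 + 7·10) = (40, 85)
Lw2 = (335, 715)
w2·Lw2 = 40·335 + 85·715 = 74175; w2·w2 = 40·40 + 85·85 = 8825
λ ≈ 74175/8825 = 8.4051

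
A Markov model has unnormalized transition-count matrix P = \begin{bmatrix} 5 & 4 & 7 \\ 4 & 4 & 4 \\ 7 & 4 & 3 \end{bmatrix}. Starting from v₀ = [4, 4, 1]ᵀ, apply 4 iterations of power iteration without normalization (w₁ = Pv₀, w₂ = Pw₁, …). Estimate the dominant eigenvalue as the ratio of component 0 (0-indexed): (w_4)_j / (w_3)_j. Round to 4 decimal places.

14.2674

w1 = Pv₀ = (5·4 + 4·4 + 7·1; 4·4 + 4·4 + 4·1; 7·4 + 4·4 + 3·1) = (43, 36, 47)
w2 = Pw1 = (5·43 + 4·36 + 7·47; 4·43 + 4·36 + 4·47; 7·43 + 4·36 + 3·47) = (688, 504, 586)
w3 = Pw2 = (9558, 7112, 8590)
w4 = Pw3 = (136368, 101040, 121124)
Ratio at component: 136368 / 9558 = 14.2674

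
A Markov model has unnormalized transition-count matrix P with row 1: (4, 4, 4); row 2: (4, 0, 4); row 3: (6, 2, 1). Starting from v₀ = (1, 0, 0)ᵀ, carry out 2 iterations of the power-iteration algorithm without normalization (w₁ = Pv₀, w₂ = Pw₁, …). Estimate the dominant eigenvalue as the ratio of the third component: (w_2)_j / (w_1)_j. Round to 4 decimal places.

λ ≈ 6.3333

w1 = Pv₀ = (4·1 + 4·0 + 4·0; 4·1 + 0·0 + 4·0; 6·1 + 2·0 + 1·0) = (4, 4, 6)
w2 = Pw1 = (4·4 + 4·4 + 4·6; 4·4 + 0·4 + 4·6; 6·4 + 2·4 + 1·6) = (56, 40, 38)
Ratio at component: 38 / 6 = 6.3333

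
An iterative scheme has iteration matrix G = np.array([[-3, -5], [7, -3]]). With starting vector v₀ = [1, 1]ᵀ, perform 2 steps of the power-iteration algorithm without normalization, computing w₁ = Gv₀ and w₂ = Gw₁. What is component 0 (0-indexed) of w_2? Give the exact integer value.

4

w1 = Gv₀ = ((-3)·1 + (-5)·1; 7·1 + (-3)·1) = (-8, 4)
w2 = Gw1 = ((-3)·(-8) + (-5)·4; 7·(-8) + (-3)·4) = (4, -68)
The requested component of w2 is 4.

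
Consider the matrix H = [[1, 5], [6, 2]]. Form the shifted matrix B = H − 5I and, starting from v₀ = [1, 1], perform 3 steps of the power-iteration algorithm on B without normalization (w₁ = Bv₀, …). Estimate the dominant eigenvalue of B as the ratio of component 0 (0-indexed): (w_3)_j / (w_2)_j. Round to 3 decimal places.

-5.364

B = H − 5I has rows (-4, 5); (6, -3)
w1 = Bv₀ = ((-4)·1 + 5·1; 6·1 + (-3)·1) = (1, 3)
w2 = Bw1 = ((-4)·1 + 5·3; 6·1 + (-3)·3) = (11, -3)
w3 = Bw2 = (-59, 75)
Ratio: -59/11 = -5.364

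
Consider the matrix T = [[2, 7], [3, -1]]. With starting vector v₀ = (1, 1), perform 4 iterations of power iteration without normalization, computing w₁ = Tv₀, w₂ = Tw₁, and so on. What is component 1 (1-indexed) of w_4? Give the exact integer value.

w1 = Tv₀ = (9, 2)
w2 = Tw1 = (32, 25)
w3 = Tw2 = (239, 71)
w4 = Tw3 = (975, 646)
The requested component of w4 is 975.

975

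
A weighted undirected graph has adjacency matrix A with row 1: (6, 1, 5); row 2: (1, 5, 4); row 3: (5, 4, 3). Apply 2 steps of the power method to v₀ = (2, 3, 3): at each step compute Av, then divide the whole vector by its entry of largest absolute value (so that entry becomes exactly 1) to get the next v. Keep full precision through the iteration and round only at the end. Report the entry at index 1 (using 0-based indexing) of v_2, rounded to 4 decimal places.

0.8214

Av0 = (30.00000, 29.00000, 31.00000); divide by 31.00000 → v1 = (0.96774, 0.93548, 1.00000)
Av1 = (11.74194, 9.64516, 11.58065); divide by 11.74194 → v2 = (1.00000, 0.82143, 0.98626)
Requested entry of v2: 299/364 = 0.8214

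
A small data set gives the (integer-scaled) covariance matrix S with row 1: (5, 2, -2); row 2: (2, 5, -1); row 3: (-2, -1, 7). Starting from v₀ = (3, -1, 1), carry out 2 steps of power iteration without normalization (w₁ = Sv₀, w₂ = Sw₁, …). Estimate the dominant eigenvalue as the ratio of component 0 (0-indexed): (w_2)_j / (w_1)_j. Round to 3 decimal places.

w1 = Sv₀ = (5·3 + 2·(-1) + (-2)·1; 2·3 + 5·(-1) + (-1)·1; (-2)·3 + (-1)·(-1) + 7·1) = (11, 0, 2)
w2 = Sw1 = (5·11 + 2·0 + (-2)·2; 2·11 + 5·0 + (-1)·2; (-2)·11 + (-1)·0 + 7·2) = (51, 20, -8)
Ratio at component: 51 / 11 = 4.636

λ ≈ 4.636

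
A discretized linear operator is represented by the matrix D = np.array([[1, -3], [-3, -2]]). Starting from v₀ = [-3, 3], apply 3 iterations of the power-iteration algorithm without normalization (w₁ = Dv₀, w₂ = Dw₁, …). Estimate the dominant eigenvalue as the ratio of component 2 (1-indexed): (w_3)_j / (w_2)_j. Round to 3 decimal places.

w1 = Dv₀ = (-12, 3)
w2 = Dw1 = (-21, 30)
w3 = Dw2 = (-111, 3)
Ratio at component: 3 / 30 = 0.100

λ ≈ 0.100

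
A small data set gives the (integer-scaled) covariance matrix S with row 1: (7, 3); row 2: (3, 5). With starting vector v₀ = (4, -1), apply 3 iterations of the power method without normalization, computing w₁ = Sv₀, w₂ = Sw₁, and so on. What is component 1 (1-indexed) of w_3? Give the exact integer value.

1702

w1 = Sv₀ = (7·4 + 3·(-1); 3·4 + 5·(-1)) = (25, 7)
w2 = Sw1 = (7·25 + 3·7; 3·25 + 5·7) = (196, 110)
w3 = Sw2 = (1702, 1138)
The requested component of w3 is 1702.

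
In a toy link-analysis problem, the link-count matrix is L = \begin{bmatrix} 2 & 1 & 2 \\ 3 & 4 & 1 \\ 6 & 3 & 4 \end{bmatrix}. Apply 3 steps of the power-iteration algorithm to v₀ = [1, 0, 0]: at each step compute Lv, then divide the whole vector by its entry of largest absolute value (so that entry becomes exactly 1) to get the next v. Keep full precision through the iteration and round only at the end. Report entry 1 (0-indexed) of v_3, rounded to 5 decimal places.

Lv0 = (2.000000, 3.000000, 6.000000); divide by 6.000000 → v1 = (0.333333, 0.500000, 1.000000)
Lv1 = (3.166667, 4.000000, 7.500000); divide by 7.500000 → v2 = (0.422222, 0.533333, 1.000000)
Lv2 = (3.377778, 4.400000, 8.133333); divide by 8.133333 → v3 = (0.415301, 0.540984, 1.000000)
Requested entry of v3: 198/366 = 0.54098

0.54098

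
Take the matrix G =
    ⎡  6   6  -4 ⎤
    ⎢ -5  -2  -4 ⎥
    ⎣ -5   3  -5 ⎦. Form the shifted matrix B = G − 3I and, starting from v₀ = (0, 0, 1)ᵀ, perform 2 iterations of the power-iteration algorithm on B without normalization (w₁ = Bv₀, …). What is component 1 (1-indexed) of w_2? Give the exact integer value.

-4

B = G − 3I has rows (3, 6, -4); (-5, -5, -4); (-5, 3, -8)
w1 = Bv₀ = (-4, -4, -8)
w2 = Bw1 = (-4, 72, 72)
Requested component of w2: -4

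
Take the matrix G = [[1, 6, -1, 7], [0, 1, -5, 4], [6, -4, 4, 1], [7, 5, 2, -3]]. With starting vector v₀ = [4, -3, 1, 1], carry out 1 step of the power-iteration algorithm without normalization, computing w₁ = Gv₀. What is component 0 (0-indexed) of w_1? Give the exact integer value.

w1 = Gv₀ = (-8, -4, 41, 12)
The requested component of w1 is -8.

-8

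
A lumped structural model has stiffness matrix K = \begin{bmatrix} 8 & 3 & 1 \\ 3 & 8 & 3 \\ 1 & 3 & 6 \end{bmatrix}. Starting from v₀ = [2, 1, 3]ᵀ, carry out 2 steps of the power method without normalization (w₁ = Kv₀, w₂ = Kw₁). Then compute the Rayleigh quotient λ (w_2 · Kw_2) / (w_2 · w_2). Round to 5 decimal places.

w1 = Kv₀ = (8·2 + 3·1 + 1·3; 3·2 + 8·1 + 3·3; 1·2 + 3·1 + 6·3) = (22, 23, 23)
w2 = Kw1 = (8·22 + 3·23 + 1·23; 3·22 + 8·23 + 3·23; 1·22 + 3·23 + 6·23) = (268, 319, 229)
Kw2 = (3330, 4043, 2599)
w2·Kw2 = 268·3330 + 319·4043 + 229·2599 = 2777328; w2·w2 = 268·268 + 319·319 + 229·229 = 226026
λ ≈ 2777328/226026 = 12.28765

12.28765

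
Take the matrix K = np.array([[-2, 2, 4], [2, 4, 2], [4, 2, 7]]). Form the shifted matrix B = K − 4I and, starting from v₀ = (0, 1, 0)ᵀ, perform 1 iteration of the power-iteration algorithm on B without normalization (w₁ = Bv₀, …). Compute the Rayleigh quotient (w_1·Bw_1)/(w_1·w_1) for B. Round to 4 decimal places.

μ ≈ 2.5000

B = K − 4I has rows (-6, 2, 4); (2, 0, 2); (4, 2, 3)
w1 = Bv₀ = ((-6)·0 + 2·1 + 4·0; 2·0 + 0·1 + 2·0; 4·0 + 2·1 + 3·0) = (2, 0, 2)
Bw1 = (-4, 8, 14)
w1·Bw1 = 20; w1·w1 = 8; μ ≈ 20/8 = 2.5000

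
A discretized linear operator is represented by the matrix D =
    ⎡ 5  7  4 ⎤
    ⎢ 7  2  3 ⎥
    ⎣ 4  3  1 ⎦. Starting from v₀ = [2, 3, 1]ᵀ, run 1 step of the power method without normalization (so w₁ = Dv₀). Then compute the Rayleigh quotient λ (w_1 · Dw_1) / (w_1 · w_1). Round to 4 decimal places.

w1 = Dv₀ = (35, 23, 18)
Dw1 = (408, 345, 227)
w1·Dw1 = 35·408 + 23·345 + 18·227 = 26301; w1·w1 = 35·35 + 23·23 + 18·18 = 2078
λ ≈ 26301/2078 = 12.6569

12.6569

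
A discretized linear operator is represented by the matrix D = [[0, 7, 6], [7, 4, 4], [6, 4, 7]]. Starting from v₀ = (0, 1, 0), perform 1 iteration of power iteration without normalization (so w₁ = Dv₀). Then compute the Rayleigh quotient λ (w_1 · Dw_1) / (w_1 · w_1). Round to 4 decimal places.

12.7407

w1 = Dv₀ = (0·0 + 7·1 + 6·0; 7·0 + 4·1 + 4·0; 6·0 + 4·1 + 7·0) = (7, 4, 4)
Dw1 = (52, 81, 86)
w1·Dw1 = 7·52 + 4·81 + 4·86 = 1032; w1·w1 = 7·7 + 4·4 + 4·4 = 81
λ ≈ 1032/81 = 12.7407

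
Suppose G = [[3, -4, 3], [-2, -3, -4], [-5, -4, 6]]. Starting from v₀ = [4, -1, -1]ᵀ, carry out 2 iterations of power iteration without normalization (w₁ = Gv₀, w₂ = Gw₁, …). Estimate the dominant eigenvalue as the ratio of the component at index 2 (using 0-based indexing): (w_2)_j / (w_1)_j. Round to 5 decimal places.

w1 = Gv₀ = (13, -1, -22)
w2 = Gw1 = (-23, 65, -193)
Ratio at component: -193 / -22 = 8.77273

λ ≈ 8.77273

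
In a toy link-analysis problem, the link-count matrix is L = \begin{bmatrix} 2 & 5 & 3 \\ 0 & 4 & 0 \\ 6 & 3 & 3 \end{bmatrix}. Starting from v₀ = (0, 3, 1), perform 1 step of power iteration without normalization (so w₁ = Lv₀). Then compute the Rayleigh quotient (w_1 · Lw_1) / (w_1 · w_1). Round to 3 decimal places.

8.353

w1 = Lv₀ = (18, 12, 12)
Lw1 = (132, 48, 180)
w1·Lw1 = 18·132 + 12·48 + 12·180 = 5112; w1·w1 = 18·18 + 12·12 + 12·12 = 612
λ ≈ 5112/612 = 8.353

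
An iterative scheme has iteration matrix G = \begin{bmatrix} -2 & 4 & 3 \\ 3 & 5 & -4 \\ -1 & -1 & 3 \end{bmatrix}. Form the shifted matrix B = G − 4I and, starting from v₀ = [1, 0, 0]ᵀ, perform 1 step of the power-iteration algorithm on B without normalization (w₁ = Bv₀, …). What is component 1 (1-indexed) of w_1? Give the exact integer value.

B = G − 4I has rows (-6, 4, 3); (3, 1, -4); (-1, -1, -1)
w1 = Bv₀ = (-6, 3, -1)
Requested component of w1: -6

-6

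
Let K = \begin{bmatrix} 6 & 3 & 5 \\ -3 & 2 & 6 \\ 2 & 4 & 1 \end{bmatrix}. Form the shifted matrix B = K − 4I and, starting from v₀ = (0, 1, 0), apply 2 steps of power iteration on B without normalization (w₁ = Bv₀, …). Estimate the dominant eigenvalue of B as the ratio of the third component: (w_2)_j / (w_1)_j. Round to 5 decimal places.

μ ≈ -3.50000

B = K − 4I has rows (2, 3, 5); (-3, -2, 6); (2, 4, -3)
w1 = Bv₀ = (3, -2, 4)
w2 = Bw1 = (20, 19, -14)
Ratio: -14/4 = -3.50000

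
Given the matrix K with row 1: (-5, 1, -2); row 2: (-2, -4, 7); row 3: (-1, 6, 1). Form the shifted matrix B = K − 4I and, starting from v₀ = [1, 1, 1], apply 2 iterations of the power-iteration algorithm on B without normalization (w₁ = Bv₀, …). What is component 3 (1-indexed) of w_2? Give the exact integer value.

-14

B = K − 4I has rows (-9, 1, -2); (-2, -8, 7); (-1, 6, -3)
w1 = Bv₀ = ((-9)·1 + 1·1 + (-2)·1; (-2)·1 + (-8)·1 + 7·1; (-1)·1 + 6·1 + (-3)·1) = (-10, -3, 2)
w2 = Bw1 = ((-9)·(-10) + 1·(-3) + (-2)·2; (-2)·(-10) + (-8)·(-3) + 7·2; (-1)·(-10) + 6·(-3) + (-3)·2) = (83, 58, -14)
Requested component of w2: -14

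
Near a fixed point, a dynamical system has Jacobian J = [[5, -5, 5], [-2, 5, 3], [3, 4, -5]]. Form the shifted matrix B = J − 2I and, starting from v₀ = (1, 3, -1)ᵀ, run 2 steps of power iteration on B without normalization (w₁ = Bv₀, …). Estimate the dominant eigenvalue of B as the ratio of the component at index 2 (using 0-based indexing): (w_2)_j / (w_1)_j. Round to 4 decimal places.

B = J − 2I has rows (3, -5, 5); (-2, 3, 3); (3, 4, -7)
w1 = Bv₀ = (3·1 + (-5)·3 + 5·(-1); (-2)·1 + 3·3 + 3·(-1); 3·1 + 4·3 + (-7)·(-1)) = (-17, 4, 22)
w2 = Bw1 = (3·(-17) + (-5)·4 + 5·22; (-2)·(-17) + 3·4 + 3·22; 3·(-17) + 4·4 + (-7)·22) = (39, 112, -189)
Ratio: -189/22 = -8.5909

μ ≈ -8.5909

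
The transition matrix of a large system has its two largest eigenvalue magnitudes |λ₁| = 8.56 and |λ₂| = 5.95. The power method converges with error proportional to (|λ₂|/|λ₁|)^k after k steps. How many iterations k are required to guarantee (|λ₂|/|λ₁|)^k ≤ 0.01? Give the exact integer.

|λ₂/λ₁| = 5.95/8.56 = 0.69509
Need k ≥ ln(0.01) / ln(0.69509) = -4.6052 / -0.3637 ≈ 12.662
Smallest integer k satisfying the bound: 13

13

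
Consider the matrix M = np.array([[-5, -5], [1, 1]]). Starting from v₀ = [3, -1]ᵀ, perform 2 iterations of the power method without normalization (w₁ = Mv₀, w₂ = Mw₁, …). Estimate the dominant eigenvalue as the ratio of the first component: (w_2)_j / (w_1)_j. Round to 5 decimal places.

-4.00000

w1 = Mv₀ = ((-5)·3 + (-5)·(-1); 1·3 + 1·(-1)) = (-10, 2)
w2 = Mw1 = ((-5)·(-10) + (-5)·2; 1·(-10) + 1·2) = (40, -8)
Ratio at component: 40 / -10 = -4.00000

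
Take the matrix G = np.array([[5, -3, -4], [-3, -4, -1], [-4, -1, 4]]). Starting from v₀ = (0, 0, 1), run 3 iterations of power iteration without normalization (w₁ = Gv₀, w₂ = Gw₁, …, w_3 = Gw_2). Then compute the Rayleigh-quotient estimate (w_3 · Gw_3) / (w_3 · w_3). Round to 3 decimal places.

w1 = Gv₀ = (5·0 + (-3)·0 + (-4)·1; (-3)·0 + (-4)·0 + (-1)·1; (-4)·0 + (-1)·0 + 4·1) = (-4, -1, 4)
w2 = Gw1 = (5·(-4) + (-3)·(-1) + (-4)·4; (-3)·(-4) + (-4)·(-1) + (-1)·4; (-4)·(-4) + (-1)·(-1) + 4·4) = (-33, 12, 33)
w3 = Gw2 = (-333, 18, 252)
Gw3 = (-2727, 675, 2322)
w3·Gw3 = (-333)·(-2727) + 18·675 + 252·2322 = 1505385; w3·w3 = (-333)·(-333) + 18·18 + 252·252 = 174717
λ ≈ 1505385/174717 = 8.616

λ ≈ 8.616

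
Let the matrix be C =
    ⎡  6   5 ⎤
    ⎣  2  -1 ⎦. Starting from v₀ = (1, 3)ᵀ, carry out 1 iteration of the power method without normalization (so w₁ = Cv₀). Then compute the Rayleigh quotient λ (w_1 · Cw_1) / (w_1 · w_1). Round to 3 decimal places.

λ ≈ 5.652

w1 = Cv₀ = (21, -1)
Cw1 = (121, 43)
w1·Cw1 = 21·121 + (-1)·43 = 2498; w1·w1 = 21·21 + (-1)·(-1) = 442
λ ≈ 2498/442 = 5.652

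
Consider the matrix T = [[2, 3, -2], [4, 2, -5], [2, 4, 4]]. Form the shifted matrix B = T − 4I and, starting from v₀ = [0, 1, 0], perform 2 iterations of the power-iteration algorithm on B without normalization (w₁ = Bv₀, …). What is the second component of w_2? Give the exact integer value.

B = T − 4I has rows (-2, 3, -2); (4, -2, -5); (2, 4, 0)
w1 = Bv₀ = ((-2)·0 + 3·1 + (-2)·0; 4·0 + (-2)·1 + (-5)·0; 2·0 + 4·1 + 0·0) = (3, -2, 4)
w2 = Bw1 = ((-2)·3 + 3·(-2) + (-2)·4; 4·3 + (-2)·(-2) + (-5)·4; 2·3 + 4·(-2) + 0·4) = (-20, -4, -2)
Requested component of w2: -4

-4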